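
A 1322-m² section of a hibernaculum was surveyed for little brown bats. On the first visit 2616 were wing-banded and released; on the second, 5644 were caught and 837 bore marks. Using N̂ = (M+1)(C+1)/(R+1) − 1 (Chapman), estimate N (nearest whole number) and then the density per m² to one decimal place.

density ≈ 13.3 little brown bats per m²

N̂ = 2617·5645/838 − 1 = 14772965/838 − 1 ≈ 17627.8 → 17628
Density = N̂ / area = 17628 / 1322 ≈ 13.33 → 13.3 per m²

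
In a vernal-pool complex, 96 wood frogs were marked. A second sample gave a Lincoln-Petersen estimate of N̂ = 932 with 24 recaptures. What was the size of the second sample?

From N = M·C/R: C = N·R / M = 932·24 / 96 = 22368 / 96 = 233.

C = 233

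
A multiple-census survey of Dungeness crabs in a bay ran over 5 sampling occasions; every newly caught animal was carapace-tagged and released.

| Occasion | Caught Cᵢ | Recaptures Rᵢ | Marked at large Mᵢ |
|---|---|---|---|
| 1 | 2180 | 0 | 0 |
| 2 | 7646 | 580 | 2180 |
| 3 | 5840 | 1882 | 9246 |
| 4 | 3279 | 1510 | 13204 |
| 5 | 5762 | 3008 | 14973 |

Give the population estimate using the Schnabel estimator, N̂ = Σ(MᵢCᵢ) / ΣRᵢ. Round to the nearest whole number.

N ≈ 28,687

Σ MᵢCᵢ = 0·2180 + 2180·7646 + 9246·5840 + 13204·3279 + 14973·5762 = 0 + 16668280 + 53996640 + 43295916 + 86274426 = 200235262
Σ Rᵢ = 0 + 580 + 1882 + 1510 + 3008 = 6980
N̂ = 200235262 / 6980 ≈ 28687.0 → 28687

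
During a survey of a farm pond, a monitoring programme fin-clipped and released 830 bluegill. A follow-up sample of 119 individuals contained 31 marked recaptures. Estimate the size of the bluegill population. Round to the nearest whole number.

N ≈ 3186

Lincoln-Petersen assumes M/N = R/C, so N = M·C / R.
N = (830 × 119) / 31 = 98770 / 31 ≈ 3186.1 → 3186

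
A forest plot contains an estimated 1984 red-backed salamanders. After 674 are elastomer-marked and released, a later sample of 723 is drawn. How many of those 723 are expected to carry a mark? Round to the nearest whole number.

expected recaptures ≈ 246

The marked fraction of the population is 674/1984, so in a sample of 723 expect C·(M/N) marked.
E[R] = 674 × 723 / 1984 = 487302 / 1984 ≈ 245.6 → 246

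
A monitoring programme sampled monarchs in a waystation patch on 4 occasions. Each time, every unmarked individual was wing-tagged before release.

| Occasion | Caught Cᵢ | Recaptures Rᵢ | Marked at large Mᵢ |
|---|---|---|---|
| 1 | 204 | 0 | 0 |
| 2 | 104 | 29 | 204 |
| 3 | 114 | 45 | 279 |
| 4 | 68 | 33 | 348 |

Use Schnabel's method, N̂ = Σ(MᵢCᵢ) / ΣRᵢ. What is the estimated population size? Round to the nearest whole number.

N ≈ 717

Σ MᵢCᵢ = 0·204 + 204·104 + 279·114 + 348·68 = 0 + 21216 + 31806 + 23664 = 76686
Σ Rᵢ = 0 + 29 + 45 + 33 = 107
N̂ = 76686 / 107 ≈ 716.7 → 717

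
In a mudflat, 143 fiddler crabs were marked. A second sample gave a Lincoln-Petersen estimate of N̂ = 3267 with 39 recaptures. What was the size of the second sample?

From N = M·C/R: C = N·R / M = 3267·39 / 143 = 127413 / 143 = 891.

C = 891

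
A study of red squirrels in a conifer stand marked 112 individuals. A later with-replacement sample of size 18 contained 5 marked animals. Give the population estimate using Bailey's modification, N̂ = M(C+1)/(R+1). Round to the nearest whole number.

N ≈ 355

N̂ = 112·(18+1)/(5+1) = 112·19/6 = 2128/6 ≈ 354.7 → 355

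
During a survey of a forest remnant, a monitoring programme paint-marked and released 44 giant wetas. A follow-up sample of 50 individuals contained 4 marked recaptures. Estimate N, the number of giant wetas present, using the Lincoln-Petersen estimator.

N = (44 × 50) / 4 = 2200 / 4 = 550

N = 550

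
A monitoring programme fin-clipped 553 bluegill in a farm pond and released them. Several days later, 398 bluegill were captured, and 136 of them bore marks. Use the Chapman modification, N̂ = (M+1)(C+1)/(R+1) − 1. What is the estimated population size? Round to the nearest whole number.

N ≈ 1612

N̂ = (553+1)(398+1)/(136+1) − 1 = 554·399/137 − 1
= 221046/137 − 1 ≈ 1613.47 − 1 ≈ 1612.47 → 1612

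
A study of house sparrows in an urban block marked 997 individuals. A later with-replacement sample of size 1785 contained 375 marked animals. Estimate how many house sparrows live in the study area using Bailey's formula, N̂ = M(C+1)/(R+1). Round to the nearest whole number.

N̂ = 997·(1785+1)/(375+1) = 997·1786/376 = 1780642/376 ≈ 4735.8 → 4736

N ≈ 4736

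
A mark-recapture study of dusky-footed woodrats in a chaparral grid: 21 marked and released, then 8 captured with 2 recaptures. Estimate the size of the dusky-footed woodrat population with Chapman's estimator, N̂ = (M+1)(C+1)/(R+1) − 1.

N = 65

N̂ = (21+1)(8+1)/(2+1) − 1 = 22·9/3 − 1
= 198/3 − 1 = 66 − 1 = 65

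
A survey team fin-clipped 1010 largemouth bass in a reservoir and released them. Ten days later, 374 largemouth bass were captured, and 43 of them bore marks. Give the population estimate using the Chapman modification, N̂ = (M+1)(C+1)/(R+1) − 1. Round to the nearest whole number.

N ≈ 8615

N̂ = (1010+1)(374+1)/(43+1) − 1 = 1011·375/44 − 1
= 379125/44 − 1 ≈ 8616.48 − 1 ≈ 8615.48 → 8615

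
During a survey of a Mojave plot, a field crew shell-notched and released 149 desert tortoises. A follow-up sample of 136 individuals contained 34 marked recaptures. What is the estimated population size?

N = 596

N = (149 × 136) / 34 = 20264 / 34 = 596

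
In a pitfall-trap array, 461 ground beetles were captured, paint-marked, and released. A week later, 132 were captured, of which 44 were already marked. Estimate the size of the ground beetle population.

N = 1383

N = (461 × 132) / 44 = 60852 / 44 = 1383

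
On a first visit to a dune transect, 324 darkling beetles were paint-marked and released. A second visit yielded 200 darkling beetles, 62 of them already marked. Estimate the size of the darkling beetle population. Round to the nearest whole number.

The marked fraction in the recapture sample should equal the marked fraction in the population: 62/200 = 324/N.
N = (324 × 200) / 62 = 64800 / 62 ≈ 1045.2 → 1045

N ≈ 1045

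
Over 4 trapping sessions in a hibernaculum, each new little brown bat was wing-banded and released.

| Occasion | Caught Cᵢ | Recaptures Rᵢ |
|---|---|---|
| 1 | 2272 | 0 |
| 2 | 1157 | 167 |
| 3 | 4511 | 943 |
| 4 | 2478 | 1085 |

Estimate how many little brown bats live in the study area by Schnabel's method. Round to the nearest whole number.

Marked at large before each occasion: Mᵢ = Σⱼ<ᵢ (Cⱼ − Rⱼ) → M1=0, M2=2272, M3=3262, M4=6830
Σ MᵢCᵢ = 0·2272 + 2272·1157 + 3262·4511 + 6830·2478 = 0 + 2628704 + 14714882 + 16924740 = 34268326
Σ Rᵢ = 0 + 167 + 943 + 1085 = 2195
N̂ = 34268326 / 2195 ≈ 15612.0 → 15612

N ≈ 15,612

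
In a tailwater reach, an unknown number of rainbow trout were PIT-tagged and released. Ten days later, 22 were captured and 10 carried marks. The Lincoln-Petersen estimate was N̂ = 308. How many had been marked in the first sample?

From N = M·C/R: M = N·R / C = 308·10 / 22 = 3080 / 22 = 140.

M = 140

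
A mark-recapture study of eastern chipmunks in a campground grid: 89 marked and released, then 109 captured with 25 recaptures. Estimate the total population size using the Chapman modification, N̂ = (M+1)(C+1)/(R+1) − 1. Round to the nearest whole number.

N̂ = (89+1)(109+1)/(25+1) − 1 = 90·110/26 − 1
= 9900/26 − 1 ≈ 380.8 − 1 ≈ 379.8 → 380

N ≈ 380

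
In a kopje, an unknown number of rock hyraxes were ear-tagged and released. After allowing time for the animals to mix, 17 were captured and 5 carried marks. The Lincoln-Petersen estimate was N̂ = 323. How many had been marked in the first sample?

From N = M·C/R: M = N·R / C = 323·5 / 17 = 1615 / 17 = 95.

M = 95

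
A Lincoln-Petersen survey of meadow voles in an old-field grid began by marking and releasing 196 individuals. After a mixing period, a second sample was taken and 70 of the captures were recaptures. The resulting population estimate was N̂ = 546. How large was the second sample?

C = 195

From N = M·C/R: C = N·R / M = 546·70 / 196 = 38220 / 196 = 195.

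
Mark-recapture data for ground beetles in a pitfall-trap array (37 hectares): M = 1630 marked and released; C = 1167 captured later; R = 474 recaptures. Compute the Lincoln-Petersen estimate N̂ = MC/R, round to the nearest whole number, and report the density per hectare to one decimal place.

N̂ = 1630·1167/474 = 1902210/474 ≈ 4013.1 → 4013
Density = N̂ / area = 4013 / 37 ≈ 108.46 → 108.5 per hectare

density ≈ 108.5 ground beetles per hectare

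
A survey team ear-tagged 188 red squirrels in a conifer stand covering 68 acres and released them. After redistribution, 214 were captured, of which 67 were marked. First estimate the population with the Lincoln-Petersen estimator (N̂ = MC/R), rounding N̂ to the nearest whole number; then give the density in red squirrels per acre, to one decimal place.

N̂ = 188·214/67 = 40232/67 ≈ 600.48 → 600
Density = N̂ / area = 600 / 68 ≈ 8.82 → 8.8 per acre

density ≈ 8.8 red squirrels per acre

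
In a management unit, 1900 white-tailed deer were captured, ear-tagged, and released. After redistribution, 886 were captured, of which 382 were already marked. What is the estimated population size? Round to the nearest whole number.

N ≈ 4407

If marked individuals mix randomly, R/C ≈ M/N, giving N ≈ M·C/R.
N = (1900 × 886) / 382 = 1683400 / 382 ≈ 4406.8 → 4407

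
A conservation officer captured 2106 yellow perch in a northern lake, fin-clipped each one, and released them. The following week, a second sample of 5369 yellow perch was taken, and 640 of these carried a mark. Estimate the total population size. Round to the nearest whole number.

N = (2106 × 5369) / 640 = 11307114 / 640 ≈ 17667.4 → 17667

N ≈ 17,667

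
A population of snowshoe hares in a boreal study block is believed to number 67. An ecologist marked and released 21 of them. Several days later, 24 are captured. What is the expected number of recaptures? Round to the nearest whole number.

expected recaptures ≈ 8

The marked fraction of the population is 21/67, so in a sample of 24 expect C·(M/N) marked.
E[R] = 21 × 24 / 67 = 504 / 67 ≈ 7.5 → 8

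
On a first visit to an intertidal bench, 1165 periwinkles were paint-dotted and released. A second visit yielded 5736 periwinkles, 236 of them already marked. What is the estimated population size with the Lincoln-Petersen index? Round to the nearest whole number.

The marked fraction in the recapture sample should equal the marked fraction in the population: 236/5736 = 1165/N.
N = (1165 × 5736) / 236 = 6682440 / 236 ≈ 28315.4 → 28315

N ≈ 28,315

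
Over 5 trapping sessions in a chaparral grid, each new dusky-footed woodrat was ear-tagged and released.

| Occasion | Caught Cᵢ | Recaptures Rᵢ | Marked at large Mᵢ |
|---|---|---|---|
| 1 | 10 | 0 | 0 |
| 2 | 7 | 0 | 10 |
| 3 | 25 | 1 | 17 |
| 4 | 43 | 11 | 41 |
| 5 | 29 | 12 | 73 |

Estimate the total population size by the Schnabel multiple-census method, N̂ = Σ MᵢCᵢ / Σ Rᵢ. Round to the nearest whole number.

Σ MᵢCᵢ = 0·10 + 10·7 + 17·25 + 41·43 + 73·29 = 0 + 70 + 425 + 1763 + 2117 = 4375
Σ Rᵢ = 0 + 0 + 1 + 11 + 12 = 24
N̂ = 4375 / 24 ≈ 182.3 → 182

N ≈ 182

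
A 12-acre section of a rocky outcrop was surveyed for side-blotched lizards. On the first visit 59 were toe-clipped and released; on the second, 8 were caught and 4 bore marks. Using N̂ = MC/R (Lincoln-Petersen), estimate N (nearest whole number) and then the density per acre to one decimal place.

density ≈ 9.8 side-blotched lizards per acre

N̂ = 59·8/4 = 472/4 = 118
Density = N̂ / area = 118 / 12 ≈ 9.83 → 9.8 per acre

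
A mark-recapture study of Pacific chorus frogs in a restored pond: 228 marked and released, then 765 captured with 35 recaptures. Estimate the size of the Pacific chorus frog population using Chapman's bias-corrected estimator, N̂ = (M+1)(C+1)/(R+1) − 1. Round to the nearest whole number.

N̂ = (228+1)(765+1)/(35+1) − 1 = 229·766/36 − 1
= 175414/36 − 1 ≈ 4872.6 − 1 ≈ 4871.6 → 4872

N ≈ 4872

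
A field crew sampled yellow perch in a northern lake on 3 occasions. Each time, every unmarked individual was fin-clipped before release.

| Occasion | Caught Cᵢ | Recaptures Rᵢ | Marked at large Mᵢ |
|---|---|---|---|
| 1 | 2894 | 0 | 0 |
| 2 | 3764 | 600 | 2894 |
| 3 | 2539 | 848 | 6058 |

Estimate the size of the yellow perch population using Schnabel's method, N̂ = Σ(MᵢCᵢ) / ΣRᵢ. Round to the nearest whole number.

Σ MᵢCᵢ = 0·2894 + 2894·3764 + 6058·2539 = 0 + 10893016 + 15381262 = 26274278
Σ Rᵢ = 0 + 600 + 848 = 1448
N̂ = 26274278 / 1448 ≈ 18145.2 → 18145

N ≈ 18,145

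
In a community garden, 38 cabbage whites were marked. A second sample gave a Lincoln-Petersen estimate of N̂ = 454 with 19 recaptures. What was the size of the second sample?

C = 227

From N = M·C/R: C = N·R / M = 454·19 / 38 = 8626 / 38 = 227.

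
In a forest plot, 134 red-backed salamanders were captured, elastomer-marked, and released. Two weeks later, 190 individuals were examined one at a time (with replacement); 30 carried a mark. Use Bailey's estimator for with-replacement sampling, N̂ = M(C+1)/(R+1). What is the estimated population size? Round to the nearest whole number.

N̂ = 134·(190+1)/(30+1) = 134·191/31 = 25594/31 ≈ 825.6 → 826

N ≈ 826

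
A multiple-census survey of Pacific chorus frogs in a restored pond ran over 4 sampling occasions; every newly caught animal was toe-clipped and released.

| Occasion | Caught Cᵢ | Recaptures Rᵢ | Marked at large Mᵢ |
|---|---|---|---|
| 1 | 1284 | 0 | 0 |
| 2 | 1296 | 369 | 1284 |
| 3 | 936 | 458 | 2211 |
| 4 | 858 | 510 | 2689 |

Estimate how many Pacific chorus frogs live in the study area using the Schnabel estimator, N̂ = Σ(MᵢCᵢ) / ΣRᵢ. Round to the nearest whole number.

Σ MᵢCᵢ = 0·1284 + 1284·1296 + 2211·936 + 2689·858 = 0 + 1664064 + 2069496 + 2307162 = 6040722
Σ Rᵢ = 0 + 369 + 458 + 510 = 1337
N̂ = 6040722 / 1337 ≈ 4518.1 → 4518

N ≈ 4518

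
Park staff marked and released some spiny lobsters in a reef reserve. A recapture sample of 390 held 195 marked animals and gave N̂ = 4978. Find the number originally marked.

M = 2489

From N = M·C/R: M = N·R / C = 4978·195 / 390 = 970710 / 390 = 2489.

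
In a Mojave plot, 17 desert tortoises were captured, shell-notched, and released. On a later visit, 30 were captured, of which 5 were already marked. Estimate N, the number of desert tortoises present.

N = 102

If marked individuals mix randomly, R/C ≈ M/N, giving N ≈ M·C/R.
N = (17 × 30) / 5 = 510 / 5 = 102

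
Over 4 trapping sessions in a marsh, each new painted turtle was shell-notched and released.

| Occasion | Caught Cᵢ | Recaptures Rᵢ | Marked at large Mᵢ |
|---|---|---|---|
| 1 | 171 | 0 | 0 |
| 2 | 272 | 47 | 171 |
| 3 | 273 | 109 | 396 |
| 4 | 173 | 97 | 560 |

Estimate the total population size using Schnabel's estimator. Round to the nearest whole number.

Σ MᵢCᵢ = 0·171 + 171·272 + 396·273 + 560·173 = 0 + 46512 + 108108 + 96880 = 251500
Σ Rᵢ = 0 + 47 + 109 + 97 = 253
N̂ = 251500 / 253 ≈ 994.1 → 994

N ≈ 994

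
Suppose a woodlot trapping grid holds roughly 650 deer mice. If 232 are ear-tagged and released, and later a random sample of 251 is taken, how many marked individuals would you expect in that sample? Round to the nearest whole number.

Expected recaptures E[R] = M·C / N.
E[R] = 232 × 251 / 650 = 58232 / 650 ≈ 89.6 → 90

expected recaptures ≈ 90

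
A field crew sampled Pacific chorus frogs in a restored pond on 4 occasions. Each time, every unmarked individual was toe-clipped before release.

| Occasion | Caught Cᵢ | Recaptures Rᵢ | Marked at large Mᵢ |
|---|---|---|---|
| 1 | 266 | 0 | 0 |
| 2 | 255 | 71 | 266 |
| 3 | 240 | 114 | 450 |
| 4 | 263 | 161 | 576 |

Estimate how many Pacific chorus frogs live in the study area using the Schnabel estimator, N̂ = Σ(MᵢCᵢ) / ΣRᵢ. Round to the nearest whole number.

N ≈ 946

Σ MᵢCᵢ = 0·266 + 266·255 + 450·240 + 576·263 = 0 + 67830 + 108000 + 151488 = 327318
Σ Rᵢ = 0 + 71 + 114 + 161 = 346
N̂ = 327318 / 346 ≈ 946.0 → 946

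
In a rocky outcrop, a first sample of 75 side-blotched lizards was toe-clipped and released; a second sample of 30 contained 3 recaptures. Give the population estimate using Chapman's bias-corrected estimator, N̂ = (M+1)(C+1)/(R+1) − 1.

N̂ = (75+1)(30+1)/(3+1) − 1 = 76·31/4 − 1
= 2356/4 − 1 = 589 − 1 = 588

N = 588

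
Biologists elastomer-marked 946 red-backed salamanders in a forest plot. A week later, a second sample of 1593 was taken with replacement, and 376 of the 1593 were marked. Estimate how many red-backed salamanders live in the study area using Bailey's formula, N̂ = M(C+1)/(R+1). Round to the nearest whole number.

N̂ = 946·(1593+1)/(376+1) = 946·1594/377 = 1507924/377 ≈ 3999.8 → 4000

N ≈ 4000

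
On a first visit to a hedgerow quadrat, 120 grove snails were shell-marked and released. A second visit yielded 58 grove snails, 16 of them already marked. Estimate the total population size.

N = (120 × 58) / 16 = 6960 / 16 = 435

N = 435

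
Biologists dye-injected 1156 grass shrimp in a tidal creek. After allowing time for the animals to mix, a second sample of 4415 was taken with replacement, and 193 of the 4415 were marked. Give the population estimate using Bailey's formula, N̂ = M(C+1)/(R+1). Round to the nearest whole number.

N ≈ 26,314

N̂ = 1156·(4415+1)/(193+1) = 1156·4416/194 = 5104896/194 ≈ 26313.9 → 26314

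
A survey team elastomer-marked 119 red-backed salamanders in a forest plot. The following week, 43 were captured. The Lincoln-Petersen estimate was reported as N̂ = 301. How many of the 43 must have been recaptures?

R = 17

From N = M·C/R: R = M·C / N = 119·43 / 301 = 5117 / 301 = 17.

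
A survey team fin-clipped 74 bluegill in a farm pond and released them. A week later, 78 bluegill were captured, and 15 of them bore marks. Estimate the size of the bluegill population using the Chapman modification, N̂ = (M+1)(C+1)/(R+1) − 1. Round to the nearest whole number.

N̂ = (74+1)(78+1)/(15+1) − 1 = 75·79/16 − 1
= 5925/16 − 1 ≈ 370.3 − 1 ≈ 369.3 → 369

N ≈ 369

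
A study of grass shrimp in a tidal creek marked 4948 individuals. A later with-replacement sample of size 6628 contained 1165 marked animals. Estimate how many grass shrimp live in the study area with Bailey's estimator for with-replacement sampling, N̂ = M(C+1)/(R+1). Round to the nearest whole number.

N̂ = 4948·(6628+1)/(1165+1) = 4948·6629/1166 = 32800292/1166 ≈ 28130.6 → 28131

N ≈ 28,131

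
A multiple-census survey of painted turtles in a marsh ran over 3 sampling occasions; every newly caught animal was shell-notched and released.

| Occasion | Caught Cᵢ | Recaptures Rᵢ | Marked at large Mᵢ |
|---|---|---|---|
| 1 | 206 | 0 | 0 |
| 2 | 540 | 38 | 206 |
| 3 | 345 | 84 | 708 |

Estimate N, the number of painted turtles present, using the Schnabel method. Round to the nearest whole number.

N ≈ 2914

Σ MᵢCᵢ = 0·206 + 206·540 + 708·345 = 0 + 111240 + 244260 = 355500
Σ Rᵢ = 0 + 38 + 84 = 122
N̂ = 355500 / 122 ≈ 2913.9 → 2914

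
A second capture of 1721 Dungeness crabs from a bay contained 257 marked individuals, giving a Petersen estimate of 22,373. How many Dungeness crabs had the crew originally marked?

From N = M·C/R: M = N·R / C = 22373·257 / 1721 = 5749861 / 1721 = 3341.

M = 3341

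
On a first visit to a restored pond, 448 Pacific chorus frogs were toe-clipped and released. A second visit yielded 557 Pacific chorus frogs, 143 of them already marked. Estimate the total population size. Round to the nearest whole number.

N = (448 × 557) / 143 = 249536 / 143 ≈ 1745.0 → 1745

N ≈ 1745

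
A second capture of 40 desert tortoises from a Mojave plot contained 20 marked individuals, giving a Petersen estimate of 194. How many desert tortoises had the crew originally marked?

From N = M·C/R: M = N·R / C = 194·20 / 40 = 3880 / 40 = 97.

M = 97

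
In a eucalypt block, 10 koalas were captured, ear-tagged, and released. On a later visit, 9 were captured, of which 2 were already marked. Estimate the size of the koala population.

Lincoln-Petersen assumes M/N = R/C, so N = M·C / R.
N = (10 × 9) / 2 = 90 / 2 = 45

N = 45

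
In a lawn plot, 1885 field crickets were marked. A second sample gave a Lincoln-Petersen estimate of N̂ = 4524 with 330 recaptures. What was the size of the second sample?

From N = M·C/R: C = N·R / M = 4524·330 / 1885 = 1492920 / 1885 = 792.

C = 792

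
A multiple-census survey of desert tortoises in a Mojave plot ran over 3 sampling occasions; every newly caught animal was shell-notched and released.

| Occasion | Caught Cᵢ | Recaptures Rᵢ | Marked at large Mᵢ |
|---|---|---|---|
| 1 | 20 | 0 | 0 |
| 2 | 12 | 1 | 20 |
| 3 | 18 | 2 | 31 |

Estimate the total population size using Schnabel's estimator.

Σ MᵢCᵢ = 0·20 + 20·12 + 31·18 = 0 + 240 + 558 = 798
Σ Rᵢ = 0 + 1 + 2 = 3
N̂ = 798 / 3 = 266

N = 266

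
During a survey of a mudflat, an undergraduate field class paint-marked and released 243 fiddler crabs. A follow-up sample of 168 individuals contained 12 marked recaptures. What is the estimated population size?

Lincoln-Petersen assumes M/N = R/C, so N = M·C / R.
N = (243 × 168) / 12 = 40824 / 12 = 3402

N = 3402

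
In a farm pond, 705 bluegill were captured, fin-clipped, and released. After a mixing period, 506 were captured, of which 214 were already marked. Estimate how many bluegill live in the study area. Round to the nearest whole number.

N ≈ 1667

Lincoln-Petersen assumes M/N = R/C, so N = M·C / R.
N = (705 × 506) / 214 = 356730 / 214 ≈ 1667.0 → 1667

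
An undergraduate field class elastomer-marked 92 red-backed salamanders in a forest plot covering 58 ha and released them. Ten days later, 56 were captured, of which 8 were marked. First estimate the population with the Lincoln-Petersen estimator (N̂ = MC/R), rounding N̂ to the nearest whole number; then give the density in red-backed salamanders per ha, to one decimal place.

N̂ = 92·56/8 = 5152/8 = 644
Density = N̂ / area = 644 / 58 ≈ 11.10 → 11.1 per ha

density ≈ 11.1 red-backed salamanders per ha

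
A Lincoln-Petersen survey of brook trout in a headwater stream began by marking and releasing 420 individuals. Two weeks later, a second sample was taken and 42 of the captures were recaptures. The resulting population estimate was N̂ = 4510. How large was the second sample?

C = 451

From N = M·C/R: C = N·R / M = 4510·42 / 420 = 189420 / 420 = 451.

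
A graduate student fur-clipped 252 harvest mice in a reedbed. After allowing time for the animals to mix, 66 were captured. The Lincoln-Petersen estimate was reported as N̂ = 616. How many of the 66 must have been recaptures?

From N = M·C/R: R = M·C / N = 252·66 / 616 = 16632 / 616 = 27.

R = 27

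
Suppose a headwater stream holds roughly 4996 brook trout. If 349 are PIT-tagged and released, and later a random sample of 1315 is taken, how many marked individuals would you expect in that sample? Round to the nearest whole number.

expected recaptures ≈ 92

Expected recaptures E[R] = M·C / N.
E[R] = 349 × 1315 / 4996 = 458935 / 4996 ≈ 91.9 → 92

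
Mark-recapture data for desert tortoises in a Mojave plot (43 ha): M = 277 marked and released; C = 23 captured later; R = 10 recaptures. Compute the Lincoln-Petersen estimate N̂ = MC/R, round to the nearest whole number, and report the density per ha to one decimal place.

density ≈ 14.8 desert tortoises per ha

N̂ = 277·23/10 = 6371/10 ≈ 637.1 → 637
Density = N̂ / area = 637 / 43 ≈ 14.81 → 14.8 per ha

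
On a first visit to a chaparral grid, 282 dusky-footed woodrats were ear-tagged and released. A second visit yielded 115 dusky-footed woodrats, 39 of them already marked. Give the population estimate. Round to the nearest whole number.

N ≈ 832

Lincoln-Petersen assumes M/N = R/C, so N = M·C / R.
N = (282 × 115) / 39 = 32430 / 39 ≈ 831.5 → 832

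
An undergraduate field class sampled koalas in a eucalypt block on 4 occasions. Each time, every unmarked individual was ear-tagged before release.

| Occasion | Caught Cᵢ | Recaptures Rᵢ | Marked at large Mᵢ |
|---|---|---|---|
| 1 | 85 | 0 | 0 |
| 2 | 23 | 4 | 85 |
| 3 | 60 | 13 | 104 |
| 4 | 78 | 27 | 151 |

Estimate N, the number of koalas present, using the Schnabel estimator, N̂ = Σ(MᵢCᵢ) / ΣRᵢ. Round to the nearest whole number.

N ≈ 454

Σ MᵢCᵢ = 0·85 + 85·23 + 104·60 + 151·78 = 0 + 1955 + 6240 + 11778 = 19973
Σ Rᵢ = 0 + 4 + 13 + 27 = 44
N̂ = 19973 / 44 ≈ 453.9 → 454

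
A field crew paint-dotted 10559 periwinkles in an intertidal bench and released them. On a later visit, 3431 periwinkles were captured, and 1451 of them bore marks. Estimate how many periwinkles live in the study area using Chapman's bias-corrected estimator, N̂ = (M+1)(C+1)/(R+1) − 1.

N = 24,959

N̂ = (10559+1)(3431+1)/(1451+1) − 1 = 10560·3432/1452 − 1
= 36241920/1452 − 1 = 24960 − 1 = 24959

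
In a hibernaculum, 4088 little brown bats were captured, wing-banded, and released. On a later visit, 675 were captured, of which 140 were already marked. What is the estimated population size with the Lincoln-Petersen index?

N = 19,710

N = (4088 × 675) / 140 = 2759400 / 140 = 19710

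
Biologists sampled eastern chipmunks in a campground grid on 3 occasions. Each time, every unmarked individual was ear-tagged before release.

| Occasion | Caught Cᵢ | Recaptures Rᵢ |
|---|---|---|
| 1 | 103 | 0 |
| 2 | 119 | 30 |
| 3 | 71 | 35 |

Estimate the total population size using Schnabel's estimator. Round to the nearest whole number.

N ≈ 398

Marked at large before each occasion: Mᵢ = Σⱼ<ᵢ (Cⱼ − Rⱼ) → M1=0, M2=103, M3=192
Σ MᵢCᵢ = 0·103 + 103·119 + 192·71 = 0 + 12257 + 13632 = 25889
Σ Rᵢ = 0 + 30 + 35 = 65
N̂ = 25889 / 65 ≈ 398.3 → 398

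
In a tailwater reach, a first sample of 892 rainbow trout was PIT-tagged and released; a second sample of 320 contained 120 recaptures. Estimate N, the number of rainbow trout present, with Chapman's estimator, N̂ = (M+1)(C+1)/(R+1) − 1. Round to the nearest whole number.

N̂ = (892+1)(320+1)/(120+1) − 1 = 893·321/121 − 1
= 286653/121 − 1 ≈ 2369.0 − 1 ≈ 2368.0 → 2368

N ≈ 2368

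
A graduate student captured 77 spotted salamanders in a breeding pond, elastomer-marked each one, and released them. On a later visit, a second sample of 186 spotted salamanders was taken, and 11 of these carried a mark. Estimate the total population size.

N = 1302

N = (77 × 186) / 11 = 14322 / 11 = 1302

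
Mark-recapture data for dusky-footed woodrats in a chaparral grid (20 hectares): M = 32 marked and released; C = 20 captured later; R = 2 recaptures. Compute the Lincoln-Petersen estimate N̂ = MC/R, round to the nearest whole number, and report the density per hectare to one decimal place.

density ≈ 16.0 dusky-footed woodrats per hectare

N̂ = 32·20/2 = 640/2 = 320
Density = N̂ / area = 320 / 20 = 16.0 per hectare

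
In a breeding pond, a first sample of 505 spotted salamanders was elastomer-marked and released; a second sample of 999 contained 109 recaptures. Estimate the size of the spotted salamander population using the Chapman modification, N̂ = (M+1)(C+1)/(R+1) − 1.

N = 4599

N̂ = (505+1)(999+1)/(109+1) − 1 = 506·1000/110 − 1
= 506000/110 − 1 = 4600 − 1 = 4599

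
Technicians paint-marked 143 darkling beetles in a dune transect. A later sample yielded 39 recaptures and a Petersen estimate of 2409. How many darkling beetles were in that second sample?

C = 657

From N = M·C/R: C = N·R / M = 2409·39 / 143 = 93951 / 143 = 657.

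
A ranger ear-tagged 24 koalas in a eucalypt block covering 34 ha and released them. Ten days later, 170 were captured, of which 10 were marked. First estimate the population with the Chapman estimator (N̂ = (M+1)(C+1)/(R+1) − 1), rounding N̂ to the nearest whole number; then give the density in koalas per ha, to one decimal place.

N̂ = 25·171/11 − 1 = 4275/11 − 1 ≈ 387.6 → 388
Density = N̂ / area = 388 / 34 ≈ 11.41 → 11.4 per ha

density ≈ 11.4 koalas per ha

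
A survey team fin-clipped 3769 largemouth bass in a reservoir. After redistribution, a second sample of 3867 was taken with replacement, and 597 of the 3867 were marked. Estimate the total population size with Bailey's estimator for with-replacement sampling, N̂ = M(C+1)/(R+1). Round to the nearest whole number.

N ≈ 24,379

N̂ = 3769·(3867+1)/(597+1) = 3769·3868/598 = 14578492/598 ≈ 24378.7 → 24379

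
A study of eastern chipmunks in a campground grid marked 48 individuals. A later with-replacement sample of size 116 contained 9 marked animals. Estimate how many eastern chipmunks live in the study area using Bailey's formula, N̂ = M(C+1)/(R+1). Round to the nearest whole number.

N̂ = 48·(116+1)/(9+1) = 48·117/10 = 5616/10 ≈ 561.6 → 562

N ≈ 562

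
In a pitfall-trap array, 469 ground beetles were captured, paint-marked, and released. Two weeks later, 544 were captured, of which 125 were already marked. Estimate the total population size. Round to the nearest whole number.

N ≈ 2041

N = (469 × 544) / 125 = 255136 / 125 ≈ 2041.1 → 2041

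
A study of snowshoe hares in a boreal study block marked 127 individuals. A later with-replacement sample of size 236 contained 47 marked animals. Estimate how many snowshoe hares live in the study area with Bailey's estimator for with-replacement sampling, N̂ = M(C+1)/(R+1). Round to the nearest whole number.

N̂ = 127·(236+1)/(47+1) = 127·237/48 = 30099/48 ≈ 627.1 → 627

N ≈ 627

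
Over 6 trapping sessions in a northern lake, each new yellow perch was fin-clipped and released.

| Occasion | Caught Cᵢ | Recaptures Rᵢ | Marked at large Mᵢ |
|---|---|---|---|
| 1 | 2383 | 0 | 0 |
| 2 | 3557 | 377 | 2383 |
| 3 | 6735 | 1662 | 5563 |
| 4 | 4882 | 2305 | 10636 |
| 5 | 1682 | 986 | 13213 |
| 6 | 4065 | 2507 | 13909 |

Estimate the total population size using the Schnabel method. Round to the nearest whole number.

N ≈ 22,538

Σ MᵢCᵢ = 0·2383 + 2383·3557 + 5563·6735 + 10636·4882 + 13213·1682 + 13909·4065 = 0 + 8476331 + 37466805 + 51924952 + 22224266 + 56540085 = 176632439
Σ Rᵢ = 0 + 377 + 1662 + 2305 + 986 + 2507 = 7837
N̂ = 176632439 / 7837 ≈ 22538.3 → 22538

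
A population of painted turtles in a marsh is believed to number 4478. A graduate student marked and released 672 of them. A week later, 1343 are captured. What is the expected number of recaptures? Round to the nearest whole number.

expected recaptures ≈ 202

The marked fraction of the population is 672/4478, so in a sample of 1343 expect C·(M/N) marked.
E[R] = 672 × 1343 / 4478 = 902496 / 4478 ≈ 201.5 → 202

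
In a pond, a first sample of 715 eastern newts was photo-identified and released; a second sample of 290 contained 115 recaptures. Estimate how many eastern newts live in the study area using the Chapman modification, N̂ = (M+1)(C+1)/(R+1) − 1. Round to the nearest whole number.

N ≈ 1795

N̂ = (715+1)(290+1)/(115+1) − 1 = 716·291/116 − 1
= 208356/116 − 1 ≈ 1796.2 − 1 ≈ 1795.2 → 1795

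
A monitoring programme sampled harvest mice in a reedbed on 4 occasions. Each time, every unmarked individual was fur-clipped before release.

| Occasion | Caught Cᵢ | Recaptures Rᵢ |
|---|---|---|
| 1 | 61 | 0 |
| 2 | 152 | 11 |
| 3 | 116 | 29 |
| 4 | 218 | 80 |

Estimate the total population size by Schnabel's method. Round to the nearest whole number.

Marked at large before each occasion: Mᵢ = Σⱼ<ᵢ (Cⱼ − Rⱼ) → M1=0, M2=61, M3=202, M4=289
Σ MᵢCᵢ = 0·61 + 61·152 + 202·116 + 289·218 = 0 + 9272 + 23432 + 63002 = 95706
Σ Rᵢ = 0 + 11 + 29 + 80 = 120
N̂ = 95706 / 120 ≈ 797.5 → 798

N ≈ 798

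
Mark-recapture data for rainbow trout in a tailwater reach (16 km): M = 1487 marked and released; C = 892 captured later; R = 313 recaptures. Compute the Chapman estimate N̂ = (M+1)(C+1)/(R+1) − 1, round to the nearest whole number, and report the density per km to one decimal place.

N̂ = 1488·893/314 − 1 = 1328784/314 − 1 ≈ 4230.8 → 4231
Density = N̂ / area = 4231 / 16 ≈ 264.44 → 264.4 per km

density ≈ 264.4 rainbow trout per km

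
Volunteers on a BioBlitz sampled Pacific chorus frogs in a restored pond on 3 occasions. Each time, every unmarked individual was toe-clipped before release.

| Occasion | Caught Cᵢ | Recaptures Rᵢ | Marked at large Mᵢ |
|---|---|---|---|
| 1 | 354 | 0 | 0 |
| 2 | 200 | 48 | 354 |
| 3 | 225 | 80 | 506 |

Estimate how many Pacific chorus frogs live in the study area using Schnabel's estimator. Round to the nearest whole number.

Σ MᵢCᵢ = 0·354 + 354·200 + 506·225 = 0 + 70800 + 113850 = 184650
Σ Rᵢ = 0 + 48 + 80 = 128
N̂ = 184650 / 128 ≈ 1442.6 → 1443

N ≈ 1443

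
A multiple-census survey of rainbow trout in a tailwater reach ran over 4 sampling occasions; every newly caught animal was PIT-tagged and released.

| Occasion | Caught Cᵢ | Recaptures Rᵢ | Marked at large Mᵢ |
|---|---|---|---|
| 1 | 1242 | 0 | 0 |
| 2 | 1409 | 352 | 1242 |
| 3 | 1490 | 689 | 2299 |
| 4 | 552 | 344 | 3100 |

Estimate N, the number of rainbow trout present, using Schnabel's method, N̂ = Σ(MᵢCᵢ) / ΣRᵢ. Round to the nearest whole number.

N ≈ 4972

Σ MᵢCᵢ = 0·1242 + 1242·1409 + 2299·1490 + 3100·552 = 0 + 1749978 + 3425510 + 1711200 = 6886688
Σ Rᵢ = 0 + 352 + 689 + 344 = 1385
N̂ = 6886688 / 1385 ≈ 4972.3 → 4972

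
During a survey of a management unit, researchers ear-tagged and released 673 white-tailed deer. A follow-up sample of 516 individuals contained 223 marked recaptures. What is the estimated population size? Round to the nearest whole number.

N ≈ 1557

Lincoln-Petersen assumes M/N = R/C, so N = M·C / R.
N = (673 × 516) / 223 = 347268 / 223 ≈ 1557.3 → 1557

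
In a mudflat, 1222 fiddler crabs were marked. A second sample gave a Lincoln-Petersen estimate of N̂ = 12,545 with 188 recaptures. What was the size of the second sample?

C = 1930

From N = M·C/R: C = N·R / M = 12545·188 / 1222 = 2358460 / 1222 = 1930.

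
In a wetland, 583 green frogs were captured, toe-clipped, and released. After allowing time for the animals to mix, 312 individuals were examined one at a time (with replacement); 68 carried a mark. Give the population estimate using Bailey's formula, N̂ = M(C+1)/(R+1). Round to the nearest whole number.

N̂ = 583·(312+1)/(68+1) = 583·313/69 = 182479/69 ≈ 2644.6 → 2645

N ≈ 2645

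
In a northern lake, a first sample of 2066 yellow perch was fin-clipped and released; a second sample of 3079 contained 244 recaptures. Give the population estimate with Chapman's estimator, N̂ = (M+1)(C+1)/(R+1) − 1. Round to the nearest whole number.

N̂ = (2066+1)(3079+1)/(244+1) − 1 = 2067·3080/245 − 1
= 6366360/245 − 1 ≈ 25985.1 − 1 ≈ 25984.1 → 25984

N ≈ 25,984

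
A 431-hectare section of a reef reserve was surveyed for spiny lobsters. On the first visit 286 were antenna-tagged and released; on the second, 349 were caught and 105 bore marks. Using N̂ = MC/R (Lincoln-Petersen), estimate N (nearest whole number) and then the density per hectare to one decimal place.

density ≈ 2.2 spiny lobsters per hectare

N̂ = 286·349/105 = 99814/105 ≈ 950.6 → 951
Density = N̂ / area = 951 / 431 ≈ 2.21 → 2.2 per hectare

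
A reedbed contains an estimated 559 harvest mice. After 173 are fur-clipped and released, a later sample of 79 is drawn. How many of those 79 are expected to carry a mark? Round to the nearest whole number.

Expected recaptures E[R] = M·C / N.
E[R] = 173 × 79 / 559 = 13667 / 559 ≈ 24.4 → 24

expected recaptures ≈ 24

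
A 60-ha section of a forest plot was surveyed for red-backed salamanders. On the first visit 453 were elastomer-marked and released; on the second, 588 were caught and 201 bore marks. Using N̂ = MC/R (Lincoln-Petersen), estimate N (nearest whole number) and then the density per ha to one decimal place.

density ≈ 22.1 red-backed salamanders per ha

N̂ = 453·588/201 = 266364/201 ≈ 1325.2 → 1325
Density = N̂ / area = 1325 / 60 ≈ 22.08 → 22.1 per ha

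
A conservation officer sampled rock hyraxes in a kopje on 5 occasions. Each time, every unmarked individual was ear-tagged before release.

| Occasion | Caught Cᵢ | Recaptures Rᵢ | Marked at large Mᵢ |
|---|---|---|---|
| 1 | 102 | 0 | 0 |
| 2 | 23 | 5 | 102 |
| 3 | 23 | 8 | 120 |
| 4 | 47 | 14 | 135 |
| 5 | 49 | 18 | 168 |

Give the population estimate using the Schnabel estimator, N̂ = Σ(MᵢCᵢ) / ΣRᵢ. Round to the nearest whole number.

N ≈ 437

Σ MᵢCᵢ = 0·102 + 102·23 + 120·23 + 135·47 + 168·49 = 0 + 2346 + 2760 + 6345 + 8232 = 19683
Σ Rᵢ = 0 + 5 + 8 + 14 + 18 = 45
N̂ = 19683 / 45 ≈ 437.4 → 437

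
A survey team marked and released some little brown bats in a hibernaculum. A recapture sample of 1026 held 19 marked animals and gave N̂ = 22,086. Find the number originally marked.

From N = M·C/R: M = N·R / C = 22086·19 / 1026 = 419634 / 1026 = 409.

M = 409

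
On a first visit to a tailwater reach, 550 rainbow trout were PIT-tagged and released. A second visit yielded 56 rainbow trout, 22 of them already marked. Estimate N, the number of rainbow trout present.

N = 1400

Lincoln-Petersen assumes M/N = R/C, so N = M·C / R.
N = (550 × 56) / 22 = 30800 / 22 = 1400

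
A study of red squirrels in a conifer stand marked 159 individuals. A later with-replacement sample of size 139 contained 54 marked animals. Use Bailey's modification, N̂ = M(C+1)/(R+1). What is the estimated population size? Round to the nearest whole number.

N̂ = 159·(139+1)/(54+1) = 159·140/55 = 22260/55 ≈ 404.7 → 405

N ≈ 405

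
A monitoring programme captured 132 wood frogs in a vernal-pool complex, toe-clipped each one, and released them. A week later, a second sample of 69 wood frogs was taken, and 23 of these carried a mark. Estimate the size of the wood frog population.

If marked individuals mix randomly, R/C ≈ M/N, giving N ≈ M·C/R.
N = (132 × 69) / 23 = 9108 / 23 = 396

N = 396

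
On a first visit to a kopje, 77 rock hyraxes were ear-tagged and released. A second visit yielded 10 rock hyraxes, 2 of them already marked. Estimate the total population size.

N = 385

Lincoln-Petersen assumes M/N = R/C, so N = M·C / R.
N = (77 × 10) / 2 = 770 / 2 = 385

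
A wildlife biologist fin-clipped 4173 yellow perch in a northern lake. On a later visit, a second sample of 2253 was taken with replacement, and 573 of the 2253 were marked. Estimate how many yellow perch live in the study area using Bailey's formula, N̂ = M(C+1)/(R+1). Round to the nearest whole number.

N ≈ 16,387

N̂ = 4173·(2253+1)/(573+1) = 4173·2254/574 = 9405942/574 ≈ 16386.7 → 16387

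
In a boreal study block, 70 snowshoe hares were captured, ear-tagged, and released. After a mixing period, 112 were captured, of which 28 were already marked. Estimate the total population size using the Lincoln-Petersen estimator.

N = (70 × 112) / 28 = 7840 / 28 = 280

N = 280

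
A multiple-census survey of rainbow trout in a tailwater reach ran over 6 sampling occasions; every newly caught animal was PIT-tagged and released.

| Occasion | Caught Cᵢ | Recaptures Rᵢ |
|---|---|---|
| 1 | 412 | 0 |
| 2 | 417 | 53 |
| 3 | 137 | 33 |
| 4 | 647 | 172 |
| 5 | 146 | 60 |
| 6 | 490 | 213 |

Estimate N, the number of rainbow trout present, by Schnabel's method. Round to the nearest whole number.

N ≈ 3298

Marked at large before each occasion: Mᵢ = Σⱼ<ᵢ (Cⱼ − Rⱼ) → M1=0, M2=412, M3=776, M4=880, M5=1355, M6=1441
Σ MᵢCᵢ = 0·412 + 412·417 + 776·137 + 880·647 + 1355·146 + 1441·490 = 0 + 171804 + 106312 + 569360 + 197830 + 706090 = 1751396
Σ Rᵢ = 0 + 53 + 33 + 172 + 60 + 213 = 531
N̂ = 1751396 / 531 ≈ 3298.3 → 3298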